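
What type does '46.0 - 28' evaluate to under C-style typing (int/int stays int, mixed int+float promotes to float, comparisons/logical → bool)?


Operand types: float - int
Rule: mixed int/float promotes to float; int/int stays int
Result type: float


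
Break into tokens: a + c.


Scan left to right, longest-match per lexeme
Tokens: ID(a), OP(+), ID(c)


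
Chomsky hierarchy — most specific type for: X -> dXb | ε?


Single nonterminal LHS, but d^n b^n is not regular
Classification: Type 2 (Context-Free)


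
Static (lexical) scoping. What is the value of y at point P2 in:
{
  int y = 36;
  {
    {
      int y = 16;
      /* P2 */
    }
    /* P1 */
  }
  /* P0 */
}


y declared in the same block as P2
y = 16


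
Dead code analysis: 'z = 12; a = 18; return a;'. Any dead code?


z is assigned but never read
Dead: 'z = 12'


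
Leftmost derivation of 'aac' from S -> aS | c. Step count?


Derivation: S => aS => aaS => aac
Steps: 3


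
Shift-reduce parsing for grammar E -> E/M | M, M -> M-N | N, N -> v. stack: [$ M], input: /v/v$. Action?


lookahead ∉ {-} so M won't extend; reduce E -> M
Action: reduce (E -> M)


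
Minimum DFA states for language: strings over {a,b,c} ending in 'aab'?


Track the longest suffix of input matching a prefix of 'aab': 4 classes (prefixes of length 0..3)
Minimal DFA: 4 states


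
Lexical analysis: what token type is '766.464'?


Pattern: digits with a decimal point
Type: FLOAT_LITERAL


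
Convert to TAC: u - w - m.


Break into single-operator statements:
t1 = u - w
t2 = t1 - m


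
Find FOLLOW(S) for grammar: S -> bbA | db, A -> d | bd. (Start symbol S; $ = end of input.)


$ ∈ FOLLOW(S). For each A -> αBβ: add FIRST(β)\{ε} to FOLLOW(B); if β nullable, add FOLLOW(A).
FOLLOW(S) = {$}


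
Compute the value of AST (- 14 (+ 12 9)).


Evaluate inner: (+ 12 9) = 21
Evaluate root: (- 14 21) = -7
Result: -7


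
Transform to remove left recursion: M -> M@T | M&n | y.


Left-recursive alternatives: M@T, M&n; non-recursive: y
Introduce M': M -> yM', M' -> @TM' | &nM' | ε


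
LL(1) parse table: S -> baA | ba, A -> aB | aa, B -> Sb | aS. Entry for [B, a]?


For [B, a]: 'a' ∈ FIRST(aS)
Entry: B -> aS


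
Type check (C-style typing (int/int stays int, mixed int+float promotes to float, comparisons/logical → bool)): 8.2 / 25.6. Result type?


Operand types: float / float
Rule: mixed int/float promotes to float; int/int stays int
Result type: float


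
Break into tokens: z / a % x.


Scan left to right, longest-match per lexeme
Tokens: ID(z), OP(/), ID(a), OP(%), ID(x)


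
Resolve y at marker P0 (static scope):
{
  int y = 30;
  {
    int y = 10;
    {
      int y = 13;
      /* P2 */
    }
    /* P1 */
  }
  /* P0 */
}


y declared in the same block as P0
y = 30


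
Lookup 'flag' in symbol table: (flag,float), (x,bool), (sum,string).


Lookup 'flag' → type float


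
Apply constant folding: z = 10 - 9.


10 - 9 = 1 at compile time
Optimized: z = 1


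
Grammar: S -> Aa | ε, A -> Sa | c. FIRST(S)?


Per alternative of S: FIRST(Aa) = {a, c}; FIRST(ε) = {ε}
FIRST(S) = {a, c, ε}


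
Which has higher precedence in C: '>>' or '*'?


'*' is multiplicative (level 10); '>>' is shift (level 8)
Higher level binds tighter
'*' has higher precedence than '>>'


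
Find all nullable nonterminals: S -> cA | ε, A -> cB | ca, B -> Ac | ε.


A nonterminal is nullable iff some alternative derives ε (directly, or every symbol in it is nullable)
Nullable: {B, S}


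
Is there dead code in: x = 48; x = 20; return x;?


first assignment to x is overwritten before any read
Dead: 'x = 48'


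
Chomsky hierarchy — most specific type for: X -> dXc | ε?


Single nonterminal LHS, but d^n c^n is not regular
Classification: Type 2 (Context-Free)


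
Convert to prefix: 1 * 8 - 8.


left-to-right (same/higher precedence on left): tree is (- (* 1 8) 8)
Prefix: - * 1 8 8


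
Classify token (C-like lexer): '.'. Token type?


Pattern: operator symbol
Type: OPERATOR


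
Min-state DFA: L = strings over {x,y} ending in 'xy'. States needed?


Track the longest suffix of input matching a prefix of 'xy': 3 classes (prefixes of length 0..2)
Minimal DFA: 3 states


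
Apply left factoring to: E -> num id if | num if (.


Common prefix: 'num'
Factored: E -> num E', E' -> id if | if (


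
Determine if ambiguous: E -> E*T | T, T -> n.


precedence layered via separate nonterminal T: deterministic
Unambiguous


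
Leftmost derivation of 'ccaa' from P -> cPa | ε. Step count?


Derivation: P => cPa => ccPaa => ccaa
Steps: 3


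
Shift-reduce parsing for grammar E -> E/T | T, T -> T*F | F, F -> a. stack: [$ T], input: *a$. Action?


shift '*' to continue T -> T*F
Action: shift


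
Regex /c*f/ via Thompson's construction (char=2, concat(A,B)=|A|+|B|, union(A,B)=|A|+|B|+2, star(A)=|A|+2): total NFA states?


Syntax tree has 2 char leaf(s), 0 union(s), 1 star(s)
chars contribute 2×2 = 4; each union adds +2; each star adds +2
Total: 4 + 0 + 2 = 6 states


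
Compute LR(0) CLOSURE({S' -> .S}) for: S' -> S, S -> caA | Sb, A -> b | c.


Start: S' -> .S
For each item with dot before a nonterminal B, add B -> .γ for every B-production
Closure: [S' -> .S, S -> .caA, S -> .Sb]


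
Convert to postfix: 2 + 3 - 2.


Left to right (same or higher precedence on left)
Postfix: 2 3 + 2 -


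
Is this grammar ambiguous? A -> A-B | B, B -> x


precedence layered via separate nonterminal B: deterministic
Unambiguous


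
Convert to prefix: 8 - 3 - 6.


left-to-right (same/higher precedence on left): tree is (- (- 8 3) 6)
Prefix: - - 8 3 6


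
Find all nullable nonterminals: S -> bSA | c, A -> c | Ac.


A nonterminal is nullable iff some alternative derives ε (directly, or every symbol in it is nullable)
Nullable: {}


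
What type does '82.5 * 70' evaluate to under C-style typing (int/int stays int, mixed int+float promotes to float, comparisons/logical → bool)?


Operand types: float * int
Rule: mixed int/float promotes to float; int/int stays int
Result type: float


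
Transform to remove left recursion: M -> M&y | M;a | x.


Left-recursive alternatives: M&y, M;a; non-recursive: x
Introduce M': M -> xM', M' -> &yM' | ;aM' | ε


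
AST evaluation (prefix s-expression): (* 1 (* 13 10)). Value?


Evaluate inner: (* 13 10) = 130
Evaluate root: (* 1 130) = 130
Result: 130


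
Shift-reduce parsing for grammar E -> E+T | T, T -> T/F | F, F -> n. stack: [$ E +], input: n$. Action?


no handle ('E+' is not any RHS); shift 'n'
Action: shift


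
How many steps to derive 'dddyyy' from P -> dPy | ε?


Derivation: P => dPy => ddPyy => dddPyyy => dddyyy
Steps: 4


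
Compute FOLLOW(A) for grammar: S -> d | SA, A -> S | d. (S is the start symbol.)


$ ∈ FOLLOW(S). For each A -> αBβ: add FIRST(β)\{ε} to FOLLOW(B); if β nullable, add FOLLOW(A).
FOLLOW(A) = {$, d}


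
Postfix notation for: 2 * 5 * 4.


Left to right (same or higher precedence on left)
Postfix: 2 5 * 4 *


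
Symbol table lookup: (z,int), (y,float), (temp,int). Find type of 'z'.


Lookup 'z' → type int


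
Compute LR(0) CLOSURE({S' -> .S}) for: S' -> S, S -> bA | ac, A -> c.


Start: S' -> .S
For each item with dot before a nonterminal B, add B -> .γ for every B-production
Closure: [S' -> .S, S -> .bA, S -> .ac]


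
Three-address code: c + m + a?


Break into single-operator statements:
t1 = c + m
t2 = t1 + a


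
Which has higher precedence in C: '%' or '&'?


'%' is multiplicative (level 10); '&' is bitwise AND (level 5)
Higher level binds tighter
'%' has higher precedence than '&'


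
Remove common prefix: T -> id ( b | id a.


Common prefix: 'id'
Factored: T -> id T', T' -> ( b | a


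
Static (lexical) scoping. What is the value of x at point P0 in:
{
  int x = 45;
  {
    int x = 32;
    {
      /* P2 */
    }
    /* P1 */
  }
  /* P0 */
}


x declared in the same block as P0
x = 45


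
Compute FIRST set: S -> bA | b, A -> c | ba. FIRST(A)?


Per alternative of A: FIRST(c) = {c}; FIRST(ba) = {b}
FIRST(A) = {b, c}


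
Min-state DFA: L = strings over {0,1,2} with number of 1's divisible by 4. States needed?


Track (count of 1) mod 4: states 0..3, accept at 0
Minimal DFA: 4 states


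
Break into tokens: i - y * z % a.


Scan left to right, longest-match per lexeme
Tokens: ID(i), OP(-), ID(y), OP(*), ID(z), OP(%), ID(a)


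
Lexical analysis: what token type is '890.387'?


Pattern: digits with a decimal point
Type: FLOAT_LITERAL


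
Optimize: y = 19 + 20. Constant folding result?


19 + 20 = 39 at compile time
Optimized: y = 39


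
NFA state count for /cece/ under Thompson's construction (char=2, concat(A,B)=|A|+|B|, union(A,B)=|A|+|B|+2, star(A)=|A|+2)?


Syntax tree has 4 char leaf(s), 0 union(s), 0 star(s)
chars contribute 4×2 = 8; each union adds +2; each star adds +2
Total: 8 + 0 + 0 = 8 states


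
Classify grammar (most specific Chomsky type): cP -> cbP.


LHS has context (more than one symbol) and |LHS| ≤ |RHS|
Classification: Type 1 (Context-Sensitive)


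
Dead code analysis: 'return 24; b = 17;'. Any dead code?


statement follows a return and is unreachable
Dead: 'b = 17'


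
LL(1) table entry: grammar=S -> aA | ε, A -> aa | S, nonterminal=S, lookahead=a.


For [S, a]: 'a' ∈ FIRST(aA)
Entry: S -> aA


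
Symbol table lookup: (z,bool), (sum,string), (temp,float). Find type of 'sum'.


Lookup 'sum' → type string


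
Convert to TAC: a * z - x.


Break into single-operator statements:
t1 = a * z
t2 = t1 - x


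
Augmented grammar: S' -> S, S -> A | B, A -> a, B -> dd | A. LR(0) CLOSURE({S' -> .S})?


Start: S' -> .S
For each item with dot before a nonterminal B, add B -> .γ for every B-production
Closure: [S' -> .S, S -> .A, S -> .B, A -> .a, B -> .dd, B -> .A]


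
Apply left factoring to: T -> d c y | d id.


Common prefix: 'd'
Factored: T -> d T', T' -> c y | id


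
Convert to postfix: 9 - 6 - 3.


Left to right (same or higher precedence on left)
Postfix: 9 6 - 3 -


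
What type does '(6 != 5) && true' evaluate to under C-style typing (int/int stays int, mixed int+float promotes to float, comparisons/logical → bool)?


Operand types: bool && bool
Rule: logical operators take bool operands and yield bool
Result type: bool


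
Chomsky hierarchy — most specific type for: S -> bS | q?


Right-linear: every RHS is a terminal or a terminal followed by one nonterminal
Classification: Type 3 (Regular)


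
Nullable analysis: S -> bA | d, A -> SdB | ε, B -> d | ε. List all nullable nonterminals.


A nonterminal is nullable iff some alternative derives ε (directly, or every symbol in it is nullable)
Nullable: {A, B}


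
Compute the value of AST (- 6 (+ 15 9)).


Evaluate inner: (+ 15 9) = 24
Evaluate root: (- 6 24) = -18
Result: -18


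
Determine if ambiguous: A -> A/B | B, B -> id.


precedence layered via separate nonterminal B: deterministic
Unambiguous


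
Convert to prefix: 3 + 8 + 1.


left-to-right (same/higher precedence on left): tree is (+ (+ 3 8) 1)
Prefix: + + 3 8 1


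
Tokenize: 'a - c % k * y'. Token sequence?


Scan left to right, longest-match per lexeme
Tokens: ID(a), OP(-), ID(c), OP(%), ID(k), OP(*), ID(y)


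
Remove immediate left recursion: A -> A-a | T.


Left-recursive alternatives: A-a; non-recursive: T
Introduce A': A -> TA', A' -> -aA' | ε


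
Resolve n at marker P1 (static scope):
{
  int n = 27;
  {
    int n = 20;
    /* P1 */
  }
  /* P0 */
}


n declared in the same block as P1
n = 20


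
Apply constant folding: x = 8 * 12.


8 * 12 = 96 at compile time
Optimized: x = 96


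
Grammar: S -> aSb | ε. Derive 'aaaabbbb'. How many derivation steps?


Derivation: S => aSb => aaSbb => aaaSbbb => aaaaSbbbb => aaaabbbb
Steps: 5


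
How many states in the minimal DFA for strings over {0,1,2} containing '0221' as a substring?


KMP-style automaton: 4 progress states + 1 absorbing accept = 5
Minimal DFA: 5 states


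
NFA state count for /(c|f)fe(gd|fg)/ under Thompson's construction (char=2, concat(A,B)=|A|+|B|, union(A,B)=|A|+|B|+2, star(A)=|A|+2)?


Syntax tree has 8 char leaf(s), 2 union(s), 0 star(s)
chars contribute 8×2 = 16; each union adds +2; each star adds +2
Total: 16 + 4 + 0 = 20 states


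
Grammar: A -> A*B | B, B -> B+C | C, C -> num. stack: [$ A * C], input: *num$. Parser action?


'C' (not preceded by B+) is the handle for B -> C
Action: reduce (B -> C)


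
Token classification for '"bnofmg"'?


Pattern: double-quoted sequence
Type: STRING_LITERAL


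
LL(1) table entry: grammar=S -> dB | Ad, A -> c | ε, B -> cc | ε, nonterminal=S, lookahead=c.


For [S, c]: 'c' ∈ FIRST(Ad)
Entry: S -> Ad


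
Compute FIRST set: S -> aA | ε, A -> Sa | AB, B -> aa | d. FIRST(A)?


Per alternative of A: FIRST(Sa) = {a}; FIRST(AB) = {a}
FIRST(A) = {a}


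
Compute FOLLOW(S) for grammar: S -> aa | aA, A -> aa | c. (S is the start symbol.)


$ ∈ FOLLOW(S). For each A -> αBβ: add FIRST(β)\{ε} to FOLLOW(B); if β nullable, add FOLLOW(A).
FOLLOW(S) = {$}


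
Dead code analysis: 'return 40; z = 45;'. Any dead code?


statement follows a return and is unreachable
Dead: 'z = 45'


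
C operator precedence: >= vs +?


'+' is additive (level 9); '>=' is relational (level 7)
Higher level binds tighter
'+' has higher precedence than '>='


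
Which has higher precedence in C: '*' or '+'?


'*' is multiplicative (level 10); '+' is additive (level 9)
Higher level binds tighter
'*' has higher precedence than '+'


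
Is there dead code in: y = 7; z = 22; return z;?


y is assigned but never read
Dead: 'y = 7'


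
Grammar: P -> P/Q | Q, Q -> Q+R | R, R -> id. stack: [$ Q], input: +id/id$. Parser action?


shift '+' to continue Q -> Q+R
Action: shift


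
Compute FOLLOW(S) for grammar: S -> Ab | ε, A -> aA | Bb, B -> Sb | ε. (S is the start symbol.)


$ ∈ FOLLOW(S). For each A -> αBβ: add FIRST(β)\{ε} to FOLLOW(B); if β nullable, add FOLLOW(A).
FOLLOW(S) = {$, b}


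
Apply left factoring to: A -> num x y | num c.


Common prefix: 'num'
Factored: A -> num A', A' -> x y | c


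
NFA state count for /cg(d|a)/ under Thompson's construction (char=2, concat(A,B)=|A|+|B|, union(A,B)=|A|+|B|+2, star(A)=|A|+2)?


Syntax tree has 4 char leaf(s), 1 union(s), 0 star(s)
chars contribute 4×2 = 8; each union adds +2; each star adds +2
Total: 8 + 2 + 0 = 10 states


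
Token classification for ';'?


Pattern: delimiter/punctuation
Type: PUNCTUATION


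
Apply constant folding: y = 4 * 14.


4 * 14 = 56 at compile time
Optimized: y = 56


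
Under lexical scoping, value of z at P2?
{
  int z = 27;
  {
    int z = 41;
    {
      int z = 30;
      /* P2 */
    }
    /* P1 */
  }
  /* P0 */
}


z declared in the same block as P2
z = 30


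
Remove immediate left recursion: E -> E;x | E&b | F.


Left-recursive alternatives: E;x, E&b; non-recursive: F
Introduce E': E -> FE', E' -> ;xE' | &bE' | ε


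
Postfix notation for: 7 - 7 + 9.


Left to right (same or higher precedence on left)
Postfix: 7 7 - 9 +


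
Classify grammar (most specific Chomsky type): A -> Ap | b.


Left-linear: every RHS is a terminal or one nonterminal followed by a terminal
Classification: Type 3 (Regular)


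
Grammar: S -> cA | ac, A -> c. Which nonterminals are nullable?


A nonterminal is nullable iff some alternative derives ε (directly, or every symbol in it is nullable)
Nullable: {}


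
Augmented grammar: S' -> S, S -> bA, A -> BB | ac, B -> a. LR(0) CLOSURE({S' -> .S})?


Start: S' -> .S
For each item with dot before a nonterminal B, add B -> .γ for every B-production
Closure: [S' -> .S, S -> .bA]


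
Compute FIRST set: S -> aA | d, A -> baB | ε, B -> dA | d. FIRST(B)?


Per alternative of B: FIRST(dA) = {d}; FIRST(d) = {d}
FIRST(B) = {d}


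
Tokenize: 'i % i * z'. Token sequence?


Scan left to right, longest-match per lexeme
Tokens: ID(i), OP(%), ID(i), OP(*), ID(z)


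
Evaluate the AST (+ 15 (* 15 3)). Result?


Evaluate inner: (* 15 3) = 45
Evaluate root: (+ 15 45) = 60
Result: 60


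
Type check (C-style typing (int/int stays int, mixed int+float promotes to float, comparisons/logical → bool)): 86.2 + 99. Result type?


Operand types: float + int
Rule: mixed int/float promotes to float; int/int stays int
Result type: float


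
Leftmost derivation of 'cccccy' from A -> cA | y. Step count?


Derivation: A => cA => ccA => cccA => ccccA => cccccA => cccccy
Steps: 6


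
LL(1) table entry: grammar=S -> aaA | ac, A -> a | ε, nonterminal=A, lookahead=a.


For [A, a]: 'a' ∈ FIRST(a)
Entry: A -> a


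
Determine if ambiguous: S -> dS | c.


right-linear, alternatives start with distinct terminals 'd' vs 'c': unique leftmost derivation
Unambiguous


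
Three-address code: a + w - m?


Break into single-operator statements:
t1 = a + w
t2 = t1 - m


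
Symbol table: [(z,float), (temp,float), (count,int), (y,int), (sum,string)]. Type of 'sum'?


Lookup 'sum' → type string


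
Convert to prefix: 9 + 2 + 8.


left-to-right (same/higher precedence on left): tree is (+ (+ 9 2) 8)
Prefix: + + 9 2 8


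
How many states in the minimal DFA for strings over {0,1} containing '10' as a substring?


KMP-style automaton: 2 progress states + 1 absorbing accept = 3
Minimal DFA: 3 states


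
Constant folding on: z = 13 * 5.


13 * 5 = 65 at compile time
Optimized: z = 65


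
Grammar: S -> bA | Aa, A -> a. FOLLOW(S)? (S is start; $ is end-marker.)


$ ∈ FOLLOW(S). For each A -> αBβ: add FIRST(β)\{ε} to FOLLOW(B); if β nullable, add FOLLOW(A).
FOLLOW(S) = {$}


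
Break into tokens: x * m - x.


Scan left to right, longest-match per lexeme
Tokens: ID(x), OP(*), ID(m), OP(-), ID(x)


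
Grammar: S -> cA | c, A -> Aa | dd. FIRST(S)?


Per alternative of S: FIRST(cA) = {c}; FIRST(c) = {c}
FIRST(S) = {c}


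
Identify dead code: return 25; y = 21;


statement follows a return and is unreachable
Dead: 'y = 21'


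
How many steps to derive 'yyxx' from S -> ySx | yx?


Derivation: S => ySx => yyxx
Steps: 2


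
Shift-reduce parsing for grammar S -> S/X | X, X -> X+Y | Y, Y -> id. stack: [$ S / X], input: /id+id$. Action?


handle 'S/X' on top; lookahead ∈ FOLLOW(S) = {/, $}
Action: reduce (S -> S/X)


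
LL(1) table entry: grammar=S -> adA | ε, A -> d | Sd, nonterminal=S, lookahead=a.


For [S, a]: 'a' ∈ FIRST(adA)
Entry: S -> adA


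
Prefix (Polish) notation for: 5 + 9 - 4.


left-to-right (same/higher precedence on left): tree is (- (+ 5 9) 4)
Prefix: - + 5 9 4


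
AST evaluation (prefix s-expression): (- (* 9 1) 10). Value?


Evaluate inner: (* 9 1) = 9
Evaluate root: (- 9 10) = -1
Result: -1


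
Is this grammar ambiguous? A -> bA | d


right-linear, alternatives start with distinct terminals 'b' vs 'd': unique leftmost derivation
Unambiguous


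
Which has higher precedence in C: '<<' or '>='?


'<<' is shift (level 8); '>=' is relational (level 7)
Higher level binds tighter
'<<' has higher precedence than '>='


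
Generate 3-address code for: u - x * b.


Break into single-operator statements:
t1 = x * b
t2 = u - t1


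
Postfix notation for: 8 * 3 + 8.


Left to right (same or higher precedence on left)
Postfix: 8 3 * 8 +


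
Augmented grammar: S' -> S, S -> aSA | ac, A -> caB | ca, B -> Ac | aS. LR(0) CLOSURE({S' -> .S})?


Start: S' -> .S
For each item with dot before a nonterminal B, add B -> .γ for every B-production
Closure: [S' -> .S, S -> .aSA, S -> .ac]


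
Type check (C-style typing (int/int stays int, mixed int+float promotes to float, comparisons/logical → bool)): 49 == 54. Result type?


Operand types: int == int
Rule: comparison yields bool
Result type: bool


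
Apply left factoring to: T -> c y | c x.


Common prefix: 'c'
Factored: T -> c T', T' -> y | x


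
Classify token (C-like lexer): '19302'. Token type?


Pattern: digits only
Type: INTEGER_LITERAL


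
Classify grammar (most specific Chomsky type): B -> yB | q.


Right-linear: every RHS is a terminal or a terminal followed by one nonterminal
Classification: Type 3 (Regular)


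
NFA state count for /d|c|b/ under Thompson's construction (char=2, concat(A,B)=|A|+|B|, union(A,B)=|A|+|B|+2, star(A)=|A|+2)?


Syntax tree has 3 char leaf(s), 2 union(s), 0 star(s)
chars contribute 3×2 = 6; each union adds +2; each star adds +2
Total: 6 + 4 + 0 = 10 states


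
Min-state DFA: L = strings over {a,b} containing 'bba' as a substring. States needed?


KMP-style automaton: 3 progress states + 1 absorbing accept = 4
Minimal DFA: 4 states


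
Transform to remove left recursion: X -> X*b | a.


Left-recursive alternatives: X*b; non-recursive: a
Introduce X': X -> aX', X' -> *bX' | ε


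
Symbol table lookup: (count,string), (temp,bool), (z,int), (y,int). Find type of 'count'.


Lookup 'count' → type string


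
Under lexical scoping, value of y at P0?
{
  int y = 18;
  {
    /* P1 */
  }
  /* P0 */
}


y declared in the same block as P0
y = 18


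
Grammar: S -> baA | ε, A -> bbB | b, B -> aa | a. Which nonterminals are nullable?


A nonterminal is nullable iff some alternative derives ε (directly, or every symbol in it is nullable)
Nullable: {S}


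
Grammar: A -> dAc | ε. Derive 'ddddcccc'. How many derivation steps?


Derivation: A => dAc => ddAcc => dddAccc => ddddAcccc => ddddcccc
Steps: 5


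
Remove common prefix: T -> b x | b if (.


Common prefix: 'b'
Factored: T -> b T', T' -> x | if (


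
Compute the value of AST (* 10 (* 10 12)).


Evaluate inner: (* 10 12) = 120
Evaluate root: (* 10 120) = 1200
Result: 1200


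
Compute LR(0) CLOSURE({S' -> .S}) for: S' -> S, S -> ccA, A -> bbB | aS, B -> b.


Start: S' -> .S
For each item with dot before a nonterminal B, add B -> .γ for every B-production
Closure: [S' -> .S, S -> .ccA]


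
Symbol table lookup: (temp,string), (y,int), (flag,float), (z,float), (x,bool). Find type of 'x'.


Lookup 'x' → type bool


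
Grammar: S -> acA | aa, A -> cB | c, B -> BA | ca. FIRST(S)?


Per alternative of S: FIRST(acA) = {a}; FIRST(aa) = {a}
FIRST(S) = {a}


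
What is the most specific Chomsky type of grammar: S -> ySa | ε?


Single nonterminal LHS, but y^n a^n is not regular
Classification: Type 2 (Context-Free)


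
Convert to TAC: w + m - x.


Break into single-operator statements:
t1 = w + m
t2 = t1 - x


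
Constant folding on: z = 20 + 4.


20 + 4 = 24 at compile time
Optimized: z = 24


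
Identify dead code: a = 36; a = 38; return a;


first assignment to a is overwritten before any read
Dead: 'a = 36'


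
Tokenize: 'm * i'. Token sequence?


Scan left to right, longest-match per lexeme
Tokens: ID(m), OP(*), ID(i)


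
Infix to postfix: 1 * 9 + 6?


Left to right (same or higher precedence on left)
Postfix: 1 9 * 6 +


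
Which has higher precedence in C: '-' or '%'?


'%' is multiplicative (level 10); '-' is additive (level 9)
Higher level binds tighter
'%' has higher precedence than '-'


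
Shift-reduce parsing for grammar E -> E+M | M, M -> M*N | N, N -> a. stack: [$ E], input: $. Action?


start symbol E on stack, input exhausted
Action: accept


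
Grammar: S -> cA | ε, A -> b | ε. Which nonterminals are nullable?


A nonterminal is nullable iff some alternative derives ε (directly, or every symbol in it is nullable)
Nullable: {A, S}


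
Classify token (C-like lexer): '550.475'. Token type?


Pattern: digits with a decimal point
Type: FLOAT_LITERAL


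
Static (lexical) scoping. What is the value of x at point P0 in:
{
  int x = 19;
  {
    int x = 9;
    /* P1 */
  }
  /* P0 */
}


x declared in the same block as P0
x = 19


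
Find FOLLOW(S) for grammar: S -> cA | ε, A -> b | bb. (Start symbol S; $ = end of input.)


$ ∈ FOLLOW(S). For each A -> αBβ: add FIRST(β)\{ε} to FOLLOW(B); if β nullable, add FOLLOW(A).
FOLLOW(S) = {$}


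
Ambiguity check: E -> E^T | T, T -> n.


precedence layered via separate nonterminal T: deterministic
Unambiguous


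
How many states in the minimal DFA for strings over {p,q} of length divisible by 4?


Track length mod 4: states 0..3, accept at 0
Minimal DFA: 4 states


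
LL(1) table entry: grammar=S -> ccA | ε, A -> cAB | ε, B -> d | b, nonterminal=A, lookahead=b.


For [A, b]: ε is nullable and 'b' ∈ FOLLOW(A)
Entry: A -> ε


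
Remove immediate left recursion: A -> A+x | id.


Left-recursive alternatives: A+x; non-recursive: id
Introduce A': A -> idA', A' -> +xA' | ε


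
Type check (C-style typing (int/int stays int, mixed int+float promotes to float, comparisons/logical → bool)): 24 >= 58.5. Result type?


Operand types: int >= float
Rule: comparison yields bool
Result type: bool


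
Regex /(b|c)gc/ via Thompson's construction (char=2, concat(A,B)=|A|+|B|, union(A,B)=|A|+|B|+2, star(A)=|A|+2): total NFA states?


Syntax tree has 4 char leaf(s), 1 union(s), 0 star(s)
chars contribute 4×2 = 8; each union adds +2; each star adds +2
Total: 8 + 2 + 0 = 10 states


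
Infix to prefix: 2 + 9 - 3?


left-to-right (same/higher precedence on left): tree is (- (+ 2 9) 3)
Prefix: - + 2 9 3


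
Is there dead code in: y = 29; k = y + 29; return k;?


y is read by k's definition; k is returned
No dead code


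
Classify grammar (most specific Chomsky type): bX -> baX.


LHS has context (more than one symbol) and |LHS| ≤ |RHS|
Classification: Type 1 (Context-Sensitive)


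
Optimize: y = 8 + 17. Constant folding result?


8 + 17 = 25 at compile time
Optimized: y = 25


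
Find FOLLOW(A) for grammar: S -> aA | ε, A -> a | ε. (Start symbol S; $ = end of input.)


$ ∈ FOLLOW(S). For each A -> αBβ: add FIRST(β)\{ε} to FOLLOW(B); if β nullable, add FOLLOW(A).
FOLLOW(A) = {$}


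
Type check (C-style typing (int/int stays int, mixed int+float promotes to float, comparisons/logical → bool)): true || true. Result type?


Operand types: bool || bool
Rule: logical operators take bool operands and yield bool
Result type: bool


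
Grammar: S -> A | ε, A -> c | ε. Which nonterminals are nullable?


A nonterminal is nullable iff some alternative derives ε (directly, or every symbol in it is nullable)
Nullable: {A, S}


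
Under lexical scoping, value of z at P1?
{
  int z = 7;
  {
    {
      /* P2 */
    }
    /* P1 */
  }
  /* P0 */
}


P1's block does not declare z; resolves to the enclosing declaration at depth 0
z = 7


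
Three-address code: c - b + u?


Break into single-operator statements:
t1 = c - b
t2 = t1 + u


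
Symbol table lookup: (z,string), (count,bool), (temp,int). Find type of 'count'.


Lookup 'count' → type bool


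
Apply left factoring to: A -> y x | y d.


Common prefix: 'y'
Factored: A -> y A', A' -> x | d


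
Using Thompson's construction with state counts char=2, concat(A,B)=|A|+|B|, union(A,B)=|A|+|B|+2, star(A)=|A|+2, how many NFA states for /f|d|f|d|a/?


Syntax tree has 5 char leaf(s), 4 union(s), 0 star(s)
chars contribute 5×2 = 10; each union adds +2; each star adds +2
Total: 10 + 8 + 0 = 18 states


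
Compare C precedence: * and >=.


'*' is multiplicative (level 10); '>=' is relational (level 7)
Higher level binds tighter
'*' has higher precedence than '>='


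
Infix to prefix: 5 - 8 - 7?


left-to-right (same/higher precedence on left): tree is (- (- 5 8) 7)
Prefix: - - 5 8 7


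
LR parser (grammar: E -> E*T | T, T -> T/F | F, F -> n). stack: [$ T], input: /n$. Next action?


shift '/' to continue T -> T/F
Action: shift


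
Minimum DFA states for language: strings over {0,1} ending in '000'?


Track the longest suffix of input matching a prefix of '000': 4 classes (prefixes of length 0..3)
Minimal DFA: 4 states


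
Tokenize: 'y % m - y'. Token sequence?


Scan left to right, longest-match per lexeme
Tokens: ID(y), OP(%), ID(m), OP(-), ID(y)


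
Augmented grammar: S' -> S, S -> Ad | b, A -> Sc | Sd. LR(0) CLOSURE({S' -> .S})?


Start: S' -> .S
For each item with dot before a nonterminal B, add B -> .γ for every B-production
Closure: [S' -> .S, S -> .Ad, S -> .b, A -> .Sc, A -> .Sd]


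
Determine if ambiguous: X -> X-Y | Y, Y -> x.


precedence layered via separate nonterminal Y: deterministic
Unambiguous


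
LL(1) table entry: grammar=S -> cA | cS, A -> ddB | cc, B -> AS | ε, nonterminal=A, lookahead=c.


For [A, c]: 'c' ∈ FIRST(cc)
Entry: A -> cc


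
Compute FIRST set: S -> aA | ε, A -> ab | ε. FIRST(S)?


Per alternative of S: FIRST(aA) = {a}; FIRST(ε) = {ε}
FIRST(S) = {a, ε}


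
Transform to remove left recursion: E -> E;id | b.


Left-recursive alternatives: E;id; non-recursive: b
Introduce E': E -> bE', E' -> ;idE' | ε


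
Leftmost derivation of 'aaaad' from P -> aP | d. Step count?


Derivation: P => aP => aaP => aaaP => aaaaP => aaaad
Steps: 5


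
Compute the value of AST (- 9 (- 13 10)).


Evaluate inner: (- 13 10) = 3
Evaluate root: (- 9 3) = 6
Result: 6


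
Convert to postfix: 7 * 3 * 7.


Left to right (same or higher precedence on left)
Postfix: 7 3 * 7 *


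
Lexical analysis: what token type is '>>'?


Pattern: operator symbol
Type: OPERATOR


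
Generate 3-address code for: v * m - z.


Break into single-operator statements:
t1 = v * m
t2 = t1 - z


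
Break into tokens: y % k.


Scan left to right, longest-match per lexeme
Tokens: ID(y), OP(%), ID(k)


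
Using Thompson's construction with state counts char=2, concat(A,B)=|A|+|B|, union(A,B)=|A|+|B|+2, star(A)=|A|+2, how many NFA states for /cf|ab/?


Syntax tree has 4 char leaf(s), 1 union(s), 0 star(s)
chars contribute 4×2 = 8; each union adds +2; each star adds +2
Total: 8 + 2 + 0 = 10 states


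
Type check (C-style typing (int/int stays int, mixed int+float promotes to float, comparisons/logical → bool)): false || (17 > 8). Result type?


Operand types: bool || bool
Rule: logical operators take bool operands and yield bool
Result type: bool


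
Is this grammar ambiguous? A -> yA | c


right-linear, alternatives start with distinct terminals 'y' vs 'c': unique leftmost derivation
Unambiguous


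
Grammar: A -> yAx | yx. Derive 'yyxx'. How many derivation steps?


Derivation: A => yAx => yyxx
Steps: 2


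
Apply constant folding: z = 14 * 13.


14 * 13 = 182 at compile time
Optimized: z = 182


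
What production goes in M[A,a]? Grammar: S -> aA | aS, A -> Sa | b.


For [A, a]: 'a' ∈ FIRST(Sa)
Entry: A -> Sa


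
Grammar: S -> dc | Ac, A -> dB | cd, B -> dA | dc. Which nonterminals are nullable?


A nonterminal is nullable iff some alternative derives ε (directly, or every symbol in it is nullable)
Nullable: {}


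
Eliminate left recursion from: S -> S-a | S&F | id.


Left-recursive alternatives: S-a, S&F; non-recursive: id
Introduce S': S -> idS', S' -> -aS' | &FS' | ε


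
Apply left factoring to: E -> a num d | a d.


Common prefix: 'a'
Factored: E -> a E', E' -> num d | d


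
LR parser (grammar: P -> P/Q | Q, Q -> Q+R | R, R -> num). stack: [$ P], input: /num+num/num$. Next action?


shift '/' to continue P -> P/Q
Action: shift


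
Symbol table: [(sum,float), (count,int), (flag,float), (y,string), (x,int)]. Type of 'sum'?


Lookup 'sum' → type float


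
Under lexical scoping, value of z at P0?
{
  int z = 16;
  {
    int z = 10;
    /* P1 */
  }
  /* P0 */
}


z declared in the same block as P0
z = 16


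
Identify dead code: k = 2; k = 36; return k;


first assignment to k is overwritten before any read
Dead: 'k = 2'


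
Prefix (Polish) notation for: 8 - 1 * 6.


'*' binds tighter: tree is (- 8 (* 1 6))
Prefix: - 8 * 1 6


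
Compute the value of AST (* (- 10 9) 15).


Evaluate inner: (- 10 9) = 1
Evaluate root: (* 1 15) = 15
Result: 15


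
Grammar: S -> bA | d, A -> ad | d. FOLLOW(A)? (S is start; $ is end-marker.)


$ ∈ FOLLOW(S). For each A -> αBβ: add FIRST(β)\{ε} to FOLLOW(B); if β nullable, add FOLLOW(A).
FOLLOW(A) = {$}


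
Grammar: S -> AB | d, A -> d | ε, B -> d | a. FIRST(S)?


Per alternative of S: FIRST(AB) = {a, d}; FIRST(d) = {d}
FIRST(S) = {a, d}


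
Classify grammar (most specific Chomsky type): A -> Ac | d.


Left-linear: every RHS is a terminal or one nonterminal followed by a terminal
Classification: Type 3 (Regular)


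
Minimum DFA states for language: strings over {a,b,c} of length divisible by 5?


Track length mod 5: states 0..4, accept at 0
Minimal DFA: 5 states


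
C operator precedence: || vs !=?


'!=' is equality (level 6); '||' is logical OR (level 1)
Higher level binds tighter
'!=' has higher precedence than '||'


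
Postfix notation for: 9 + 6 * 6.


* has higher precedence, evaluate 6*6 first
Postfix: 9 6 6 * +


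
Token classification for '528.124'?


Pattern: digits with a decimal point
Type: FLOAT_LITERAL


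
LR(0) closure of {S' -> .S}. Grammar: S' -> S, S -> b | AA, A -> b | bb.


Start: S' -> .S
For each item with dot before a nonterminal B, add B -> .γ for every B-production
Closure: [S' -> .S, S -> .b, S -> .AA, A -> .b, A -> .bb]


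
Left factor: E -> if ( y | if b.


Common prefix: 'if'
Factored: E -> if E', E' -> ( y | b


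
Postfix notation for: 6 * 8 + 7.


Left to right (same or higher precedence on left)
Postfix: 6 8 * 7 +


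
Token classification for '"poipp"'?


Pattern: double-quoted sequence
Type: STRING_LITERAL


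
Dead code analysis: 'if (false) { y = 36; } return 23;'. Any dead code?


condition is constant false, so the whole block is unreachable
Dead: 'if (false) { y = 36; }'


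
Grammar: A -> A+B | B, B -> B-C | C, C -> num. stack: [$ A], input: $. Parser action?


start symbol A on stack, input exhausted
Action: accept


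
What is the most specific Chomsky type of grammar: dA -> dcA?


LHS has context (more than one symbol) and |LHS| ≤ |RHS|
Classification: Type 1 (Context-Sensitive)


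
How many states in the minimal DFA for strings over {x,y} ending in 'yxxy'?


Track the longest suffix of input matching a prefix of 'yxxy': 5 classes (prefixes of length 0..4)
Minimal DFA: 5 states


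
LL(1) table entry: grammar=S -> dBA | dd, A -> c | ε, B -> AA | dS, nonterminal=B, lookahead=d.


For [B, d]: 'd' ∈ FIRST(dS)
Entry: B -> dS


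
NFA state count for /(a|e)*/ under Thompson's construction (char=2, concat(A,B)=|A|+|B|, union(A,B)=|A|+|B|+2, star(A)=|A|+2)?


Syntax tree has 2 char leaf(s), 1 union(s), 1 star(s)
chars contribute 2×2 = 4; each union adds +2; each star adds +2
Total: 4 + 2 + 2 = 8 states


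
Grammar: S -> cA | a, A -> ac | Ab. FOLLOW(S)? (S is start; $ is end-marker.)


$ ∈ FOLLOW(S). For each A -> αBβ: add FIRST(β)\{ε} to FOLLOW(B); if β nullable, add FOLLOW(A).
FOLLOW(S) = {$}


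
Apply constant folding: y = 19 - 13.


19 - 13 = 6 at compile time
Optimized: y = 6


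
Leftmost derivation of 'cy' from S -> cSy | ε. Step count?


Derivation: S => cSy => cy
Steps: 2


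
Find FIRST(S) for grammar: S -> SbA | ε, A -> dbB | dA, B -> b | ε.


Per alternative of S: FIRST(SbA) = {b}; FIRST(ε) = {ε}
FIRST(S) = {b, ε}


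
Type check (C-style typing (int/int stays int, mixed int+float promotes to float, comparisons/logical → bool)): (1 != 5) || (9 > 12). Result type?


Operand types: bool || bool
Rule: logical operators take bool operands and yield bool
Result type: bool


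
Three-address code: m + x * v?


Break into single-operator statements:
t1 = x * v
t2 = m + t1


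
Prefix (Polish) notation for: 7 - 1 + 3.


left-to-right (same/higher precedence on left): tree is (+ (- 7 1) 3)
Prefix: + - 7 1 3


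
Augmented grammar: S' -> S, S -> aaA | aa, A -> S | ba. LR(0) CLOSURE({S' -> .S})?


Start: S' -> .S
For each item with dot before a nonterminal B, add B -> .γ for every B-production
Closure: [S' -> .S, S -> .aaA, S -> .aa]


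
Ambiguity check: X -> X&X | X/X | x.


'x&x/x' has two parse trees (no precedence encoded between & and /)
Ambiguous


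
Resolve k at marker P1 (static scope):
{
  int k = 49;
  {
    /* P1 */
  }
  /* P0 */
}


P1's block does not declare k; resolves to the enclosing declaration at depth 0
k = 49


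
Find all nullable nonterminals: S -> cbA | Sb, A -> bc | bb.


A nonterminal is nullable iff some alternative derives ε (directly, or every symbol in it is nullable)
Nullable: {}


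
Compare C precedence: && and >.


'>' is relational (level 7); '&&' is logical AND (level 2)
Higher level binds tighter
'>' has higher precedence than '&&'


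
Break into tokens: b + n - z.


Scan left to right, longest-match per lexeme
Tokens: ID(b), OP(+), ID(n), OP(-), ID(z)


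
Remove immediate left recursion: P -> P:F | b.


Left-recursive alternatives: P:F; non-recursive: b
Introduce P': P -> bP', P' -> :FP' | ε


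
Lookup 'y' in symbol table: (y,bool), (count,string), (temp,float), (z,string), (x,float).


Lookup 'y' → type bool


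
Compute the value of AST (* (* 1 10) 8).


Evaluate inner: (* 1 10) = 10
Evaluate root: (* 10 8) = 80
Result: 80


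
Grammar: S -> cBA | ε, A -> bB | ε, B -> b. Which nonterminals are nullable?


A nonterminal is nullable iff some alternative derives ε (directly, or every symbol in it is nullable)
Nullable: {A, S}


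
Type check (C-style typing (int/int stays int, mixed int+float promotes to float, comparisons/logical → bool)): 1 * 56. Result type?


Operand types: int * int
Rule: mixed int/float promotes to float; int/int stays int
Result type: int


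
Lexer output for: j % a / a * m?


Scan left to right, longest-match per lexeme
Tokens: ID(j), OP(%), ID(a), OP(/), ID(a), OP(*), ID(m)


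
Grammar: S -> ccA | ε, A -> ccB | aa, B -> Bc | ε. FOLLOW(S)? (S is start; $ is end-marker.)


$ ∈ FOLLOW(S). For each A -> αBβ: add FIRST(β)\{ε} to FOLLOW(B); if β nullable, add FOLLOW(A).
FOLLOW(S) = {$}


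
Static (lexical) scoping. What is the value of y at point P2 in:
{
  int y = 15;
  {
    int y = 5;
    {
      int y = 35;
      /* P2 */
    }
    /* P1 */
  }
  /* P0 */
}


y declared in the same block as P2
y = 35


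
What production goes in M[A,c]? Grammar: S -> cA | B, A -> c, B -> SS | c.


For [A, c]: 'c' ∈ FIRST(c)
Entry: A -> c


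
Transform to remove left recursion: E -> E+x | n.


Left-recursive alternatives: E+x; non-recursive: n
Introduce E': E -> nE', E' -> +xE' | ε


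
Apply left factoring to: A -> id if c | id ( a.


Common prefix: 'id'
Factored: A -> id A', A' -> if c | ( a


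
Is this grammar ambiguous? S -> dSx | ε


balanced d^n…x^n: each string has a unique parse
Unambiguous


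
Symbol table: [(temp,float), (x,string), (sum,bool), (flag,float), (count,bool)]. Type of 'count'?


Lookup 'count' → type bool
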